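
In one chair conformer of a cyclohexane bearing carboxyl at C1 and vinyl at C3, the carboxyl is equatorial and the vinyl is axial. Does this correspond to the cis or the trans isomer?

trans

C1 and C3 have the same parity, so their axial bonds point in the same direction.
With same-parity carbons, two substituents on the same face are both axial or both equatorial; opposite faces give one of each.
Here the groups are equatorial/axial → opposite face → trans.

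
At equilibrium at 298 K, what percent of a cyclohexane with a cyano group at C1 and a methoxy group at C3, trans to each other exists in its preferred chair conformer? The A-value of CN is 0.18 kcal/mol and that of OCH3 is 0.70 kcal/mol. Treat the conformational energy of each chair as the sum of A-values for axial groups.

70.6%

C1 and C3 have the same parity, so for the trans isomer the two substituents are one axial and one equatorial in each chair.
Chair I (cyano axial, methoxy equatorial): E = 0.18 kcal/mol; chair II (cyano equatorial, methoxy axial): E = 0.70 kcal/mol.
ΔG = 0.52 kcal/mol between the two chairs.
K = exp(ΔG/RT) with R = 1.987×10⁻³ kcal mol⁻¹ K⁻¹ and T = 298 K gives K ≈ 2.41.
Fraction in the lower-energy chair = K/(K+1) = 70.6%.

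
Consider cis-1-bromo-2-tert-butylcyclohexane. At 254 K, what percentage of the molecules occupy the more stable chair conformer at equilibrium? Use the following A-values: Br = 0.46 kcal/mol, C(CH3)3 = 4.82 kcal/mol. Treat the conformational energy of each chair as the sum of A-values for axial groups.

C1 and C2 have opposite parity, so for the cis isomer the two substituents are one axial and one equatorial in each chair.
Chair I (bromo axial, tert-butyl equatorial): E = 0.46 kcal/mol; chair II (bromo equatorial, tert-butyl axial): E = 4.82 kcal/mol.
ΔG = 4.36 kcal/mol between the two chairs.
K = exp(ΔG/RT) with R = 1.987×10⁻³ kcal mol⁻¹ K⁻¹ and T = 254 K gives K ≈ 5.65e+03.
Fraction in the lower-energy chair = K/(K+1) = 100.0%.

100.0%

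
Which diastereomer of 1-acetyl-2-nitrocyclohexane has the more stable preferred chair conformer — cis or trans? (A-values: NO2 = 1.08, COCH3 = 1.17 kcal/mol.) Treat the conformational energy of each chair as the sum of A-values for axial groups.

trans

At 1,2 positions (parity opposite): cis → (a,e or e,a); trans → (e,e or a,a).
Best chair for cis: E = 1.08 kcal/mol; best chair for trans: E = 0.00 kcal/mol.
The trans isomer is lower by 1.08 kcal/mol.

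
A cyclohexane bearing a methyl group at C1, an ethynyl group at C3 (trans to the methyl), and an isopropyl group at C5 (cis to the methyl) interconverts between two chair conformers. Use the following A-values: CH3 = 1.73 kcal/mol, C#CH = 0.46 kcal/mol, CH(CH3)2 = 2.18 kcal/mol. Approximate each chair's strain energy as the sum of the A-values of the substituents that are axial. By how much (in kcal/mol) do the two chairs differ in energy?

3.45 kcal/mol

Chair I (methyl axial, ethynyl equatorial, isopropyl axial): E = 3.91 kcal/mol.
Chair II (methyl equatorial, ethynyl axial, isopropyl equatorial): E = 0.46 kcal/mol.
ΔE = 3.91 − 0.46 = 3.45 kcal/mol; chair II is more stable.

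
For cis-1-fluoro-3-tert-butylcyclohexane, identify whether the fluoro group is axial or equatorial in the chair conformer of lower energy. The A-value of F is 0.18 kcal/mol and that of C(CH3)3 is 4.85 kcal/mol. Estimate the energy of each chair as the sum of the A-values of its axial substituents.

C1 and C3 have the same parity, so for the cis isomer the two substituents are e,e in one chair and a,a in the other.
Chair I (fluoro axial, tert-butyl axial): E = 5.03 kcal/mol.
Chair II (fluoro equatorial, tert-butyl equatorial): E = 0.00 kcal/mol.
Chair II is the more stable (lower-energy) conformer, and in that chair the fluoro group is equatorial.

equatorial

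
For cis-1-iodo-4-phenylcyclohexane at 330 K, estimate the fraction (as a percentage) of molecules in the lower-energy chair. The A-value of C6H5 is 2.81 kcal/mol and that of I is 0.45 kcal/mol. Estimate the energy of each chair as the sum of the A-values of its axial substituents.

97.3%

C1 and C4 have opposite parity, so for the cis isomer the two substituents are one axial and one equatorial in each chair.
Chair I (phenyl axial, iodo equatorial): E = 2.81 kcal/mol; chair II (phenyl equatorial, iodo axial): E = 0.45 kcal/mol.
ΔG = 2.36 kcal/mol between the two chairs.
K = exp(ΔG/RT) with R = 1.987×10⁻³ kcal mol⁻¹ K⁻¹ and T = 330 K gives K ≈ 36.6.
Fraction in the lower-energy chair = K/(K+1) = 97.3%.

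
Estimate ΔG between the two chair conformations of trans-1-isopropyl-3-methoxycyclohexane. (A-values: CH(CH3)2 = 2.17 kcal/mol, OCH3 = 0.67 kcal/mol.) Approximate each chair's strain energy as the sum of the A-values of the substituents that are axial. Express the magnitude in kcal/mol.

C1 and C3 have the same parity, so for the trans isomer the two substituents are one axial and one equatorial in each chair.
Chair I (isopropyl axial, methoxy equatorial): E = 2.17 kcal/mol.
Chair II (isopropyl equatorial, methoxy axial): E = 0.67 kcal/mol.
ΔE = 2.17 − 0.67 = 1.50 kcal/mol; chair II is more stable.

1.50 kcal/mol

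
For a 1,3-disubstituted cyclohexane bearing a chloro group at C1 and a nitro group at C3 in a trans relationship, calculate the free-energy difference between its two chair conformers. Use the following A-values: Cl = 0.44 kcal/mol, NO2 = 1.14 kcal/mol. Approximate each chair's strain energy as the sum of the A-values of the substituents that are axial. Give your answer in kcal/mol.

C1 and C3 have the same parity, so for the trans isomer the two substituents are one axial and one equatorial in each chair.
Chair I (chloro axial, nitro equatorial): E = 0.44 kcal/mol.
Chair II (chloro equatorial, nitro axial): E = 1.14 kcal/mol.
ΔE = 1.14 − 0.44 = 0.70 kcal/mol; chair I is more stable.

0.70 kcal/mol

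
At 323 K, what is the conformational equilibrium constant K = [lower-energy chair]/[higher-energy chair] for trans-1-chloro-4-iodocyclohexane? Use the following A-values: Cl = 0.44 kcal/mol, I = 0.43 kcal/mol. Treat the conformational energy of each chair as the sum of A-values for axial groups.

K ≈ 3.88

C1 and C4 have opposite parity, so for the trans isomer the two substituents are e,e in one chair and a,a in the other.
Chair I (chloro axial, iodo axial): E = 0.87 kcal/mol; chair II (chloro equatorial, iodo equatorial): E = 0.00 kcal/mol.
ΔG = 0.87 kcal/mol between the two chairs.
K = exp(ΔG/RT) with R = 1.987×10⁻³ kcal mol⁻¹ K⁻¹ and T = 323 K gives K ≈ 3.88.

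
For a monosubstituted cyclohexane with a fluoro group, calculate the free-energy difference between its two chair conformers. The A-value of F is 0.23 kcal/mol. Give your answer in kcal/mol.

0.23 kcal/mol

A monosubstituted cyclohexane has one chair with the fluoro group axial (E = A = 0.23 kcal/mol) and one with it equatorial (E = 0).
ΔE = 0.23 − 0 = 0.23 kcal/mol.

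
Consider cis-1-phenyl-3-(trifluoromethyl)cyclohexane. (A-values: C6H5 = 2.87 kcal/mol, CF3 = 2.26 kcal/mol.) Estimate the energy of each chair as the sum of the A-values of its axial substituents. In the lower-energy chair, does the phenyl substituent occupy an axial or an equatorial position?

C1 and C3 have the same parity, so for the cis isomer the two substituents are e,e in one chair and a,a in the other.
Chair I (phenyl axial, trifluoromethyl axial): E = 5.13 kcal/mol.
Chair II (phenyl equatorial, trifluoromethyl equatorial): E = 0.00 kcal/mol.
Chair II is the more stable (lower-energy) conformer, and in that chair the phenyl group is equatorial.

equatorial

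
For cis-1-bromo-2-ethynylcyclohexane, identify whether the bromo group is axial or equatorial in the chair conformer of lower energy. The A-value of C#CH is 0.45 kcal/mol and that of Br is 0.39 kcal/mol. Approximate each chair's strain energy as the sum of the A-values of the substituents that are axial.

C1 and C2 have opposite parity, so for the cis isomer the two substituents are one axial and one equatorial in each chair.
Chair I (ethynyl axial, bromo equatorial): E = 0.45 kcal/mol.
Chair II (ethynyl equatorial, bromo axial): E = 0.39 kcal/mol.
Chair II is the more stable (lower-energy) conformer, and in that chair the bromo group is axial.

axial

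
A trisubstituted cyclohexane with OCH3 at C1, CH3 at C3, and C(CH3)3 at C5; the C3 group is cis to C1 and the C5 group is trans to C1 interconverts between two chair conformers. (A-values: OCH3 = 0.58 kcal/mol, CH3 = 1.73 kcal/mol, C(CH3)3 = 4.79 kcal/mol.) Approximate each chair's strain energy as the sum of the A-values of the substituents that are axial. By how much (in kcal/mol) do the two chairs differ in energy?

2.48 kcal/mol

Chair I (methoxy axial, methyl axial, tert-butyl equatorial): E = 2.31 kcal/mol.
Chair II (methoxy equatorial, methyl equatorial, tert-butyl axial): E = 4.79 kcal/mol.
ΔE = 4.79 − 2.31 = 2.48 kcal/mol; chair I is more stable.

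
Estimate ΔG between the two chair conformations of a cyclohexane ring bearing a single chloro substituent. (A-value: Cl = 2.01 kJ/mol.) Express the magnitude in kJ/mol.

A monosubstituted cyclohexane has one chair with the chloro group axial (E = A = 2.01 kJ/mol) and one with it equatorial (E = 0).
ΔE = 2.01 − 0 = 2.01 kJ/mol.

2.01 kJ/mol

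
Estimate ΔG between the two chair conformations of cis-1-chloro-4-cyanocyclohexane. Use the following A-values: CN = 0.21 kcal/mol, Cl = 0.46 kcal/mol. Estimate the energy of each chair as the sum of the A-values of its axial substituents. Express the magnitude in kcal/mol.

C1 and C4 have opposite parity, so for the cis isomer the two substituents are one axial and one equatorial in each chair.
Chair I (cyano axial, chloro equatorial): E = 0.21 kcal/mol.
Chair II (cyano equatorial, chloro axial): E = 0.46 kcal/mol.
ΔE = 0.46 − 0.21 = 0.25 kcal/mol; chair I is more stable.

0.25 kcal/mol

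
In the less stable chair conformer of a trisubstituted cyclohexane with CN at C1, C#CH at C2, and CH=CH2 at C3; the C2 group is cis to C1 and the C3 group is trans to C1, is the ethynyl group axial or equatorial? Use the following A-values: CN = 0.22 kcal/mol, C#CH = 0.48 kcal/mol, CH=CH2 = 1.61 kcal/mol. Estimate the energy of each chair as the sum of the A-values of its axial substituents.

axial

Chair I (cyano axial, ethynyl equatorial, vinyl equatorial): E = 0.22 kcal/mol.
Chair II (cyano equatorial, ethynyl axial, vinyl axial): E = 2.09 kcal/mol.
Chair II is the less stable (higher-energy) conformer, and in that chair the ethynyl group is axial.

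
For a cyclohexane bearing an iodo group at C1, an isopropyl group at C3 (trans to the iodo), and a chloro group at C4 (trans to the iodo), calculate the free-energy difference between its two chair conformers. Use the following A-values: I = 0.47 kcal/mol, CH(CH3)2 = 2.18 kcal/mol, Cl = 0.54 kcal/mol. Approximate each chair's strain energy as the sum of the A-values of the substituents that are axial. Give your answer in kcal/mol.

Chair I (iodo axial, isopropyl equatorial, chloro axial): E = 1.01 kcal/mol.
Chair II (iodo equatorial, isopropyl axial, chloro equatorial): E = 2.18 kcal/mol.
ΔE = 2.18 − 1.01 = 1.17 kcal/mol; chair I is more stable.

1.17 kcal/mol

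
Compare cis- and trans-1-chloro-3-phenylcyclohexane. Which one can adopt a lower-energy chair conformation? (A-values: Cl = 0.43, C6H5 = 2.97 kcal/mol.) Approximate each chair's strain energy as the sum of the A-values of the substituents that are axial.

At 1,3 positions (parity same): cis → (e,e or a,a); trans → (a,e or e,a).
Best chair for cis: E = 0.00 kcal/mol; best chair for trans: E = 0.43 kcal/mol.
The cis isomer is lower by 0.43 kcal/mol.

cis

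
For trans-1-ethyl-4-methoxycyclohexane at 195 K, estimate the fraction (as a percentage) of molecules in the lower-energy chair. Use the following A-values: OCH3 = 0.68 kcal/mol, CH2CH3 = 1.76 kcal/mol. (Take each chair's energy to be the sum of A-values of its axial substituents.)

99.8%

C1 and C4 have opposite parity, so for the trans isomer the two substituents are e,e in one chair and a,a in the other.
Chair I (methoxy axial, ethyl axial): E = 2.44 kcal/mol; chair II (methoxy equatorial, ethyl equatorial): E = 0.00 kcal/mol.
ΔG = 2.44 kcal/mol between the two chairs.
K = exp(ΔG/RT) with R = 1.987×10⁻³ kcal mol⁻¹ K⁻¹ and T = 195 K gives K ≈ 543.
Fraction in the lower-energy chair = K/(K+1) = 99.8%.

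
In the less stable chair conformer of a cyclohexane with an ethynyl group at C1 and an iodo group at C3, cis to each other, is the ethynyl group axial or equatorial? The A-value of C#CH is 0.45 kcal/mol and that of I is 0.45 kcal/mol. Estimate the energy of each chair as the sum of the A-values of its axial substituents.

C1 and C3 have the same parity, so for the cis isomer the two substituents are e,e in one chair and a,a in the other.
Chair I (ethynyl axial, iodo axial): E = 0.90 kcal/mol.
Chair II (ethynyl equatorial, iodo equatorial): E = 0.00 kcal/mol.
Chair I is the less stable (higher-energy) conformer, and in that chair the ethynyl group is axial.

axial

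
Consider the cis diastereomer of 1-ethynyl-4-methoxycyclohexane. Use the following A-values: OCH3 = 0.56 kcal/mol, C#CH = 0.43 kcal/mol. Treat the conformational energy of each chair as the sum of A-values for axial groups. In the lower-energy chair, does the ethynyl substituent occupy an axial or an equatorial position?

axial

C1 and C4 have opposite parity, so for the cis isomer the two substituents are one axial and one equatorial in each chair.
Chair I (methoxy axial, ethynyl equatorial): E = 0.56 kcal/mol.
Chair II (methoxy equatorial, ethynyl axial): E = 0.43 kcal/mol.
Chair II is the more stable (lower-energy) conformer, and in that chair the ethynyl group is axial.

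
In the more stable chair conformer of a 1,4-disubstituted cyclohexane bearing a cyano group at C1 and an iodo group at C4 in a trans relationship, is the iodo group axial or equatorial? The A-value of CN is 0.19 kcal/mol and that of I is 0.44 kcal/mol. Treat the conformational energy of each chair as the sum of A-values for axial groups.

C1 and C4 have opposite parity, so for the trans isomer the two substituents are e,e in one chair and a,a in the other.
Chair I (cyano axial, iodo axial): E = 0.63 kcal/mol.
Chair II (cyano equatorial, iodo equatorial): E = 0.00 kcal/mol.
Chair II is the more stable (lower-energy) conformer, and in that chair the iodo group is equatorial.

equatorial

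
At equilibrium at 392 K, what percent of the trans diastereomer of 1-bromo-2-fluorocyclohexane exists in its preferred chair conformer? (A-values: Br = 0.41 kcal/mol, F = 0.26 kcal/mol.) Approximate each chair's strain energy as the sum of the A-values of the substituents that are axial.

70.3%

C1 and C2 have opposite parity, so for the trans isomer the two substituents are e,e in one chair and a,a in the other.
Chair I (bromo axial, fluoro axial): E = 0.67 kcal/mol; chair II (bromo equatorial, fluoro equatorial): E = 0.00 kcal/mol.
ΔG = 0.67 kcal/mol between the two chairs.
K = exp(ΔG/RT) with R = 1.987×10⁻³ kcal mol⁻¹ K⁻¹ and T = 392 K gives K ≈ 2.36.
Fraction in the lower-energy chair = K/(K+1) = 70.3%.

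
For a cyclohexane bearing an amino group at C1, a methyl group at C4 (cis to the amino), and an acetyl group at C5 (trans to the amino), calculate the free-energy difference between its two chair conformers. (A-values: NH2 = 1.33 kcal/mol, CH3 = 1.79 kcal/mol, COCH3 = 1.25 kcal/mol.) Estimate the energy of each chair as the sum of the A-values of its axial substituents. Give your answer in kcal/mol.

1.71 kcal/mol

Chair I (amino axial, methyl equatorial, acetyl equatorial): E = 1.33 kcal/mol.
Chair II (amino equatorial, methyl axial, acetyl axial): E = 3.04 kcal/mol.
ΔE = 3.04 − 1.33 = 1.71 kcal/mol; chair I is more stable.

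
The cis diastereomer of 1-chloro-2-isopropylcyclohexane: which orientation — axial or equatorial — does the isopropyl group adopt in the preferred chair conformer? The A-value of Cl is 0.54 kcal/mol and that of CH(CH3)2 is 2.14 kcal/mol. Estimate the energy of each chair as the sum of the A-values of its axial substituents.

C1 and C2 have opposite parity, so for the cis isomer the two substituents are one axial and one equatorial in each chair.
Chair I (chloro axial, isopropyl equatorial): E = 0.54 kcal/mol.
Chair II (chloro equatorial, isopropyl axial): E = 2.14 kcal/mol.
Chair I is the more stable (lower-energy) conformer, and in that chair the isopropyl group is equatorial.

equatorial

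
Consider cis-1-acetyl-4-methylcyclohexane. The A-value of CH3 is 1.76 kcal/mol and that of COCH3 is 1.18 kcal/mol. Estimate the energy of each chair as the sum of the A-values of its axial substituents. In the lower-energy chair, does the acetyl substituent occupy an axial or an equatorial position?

axial

C1 and C4 have opposite parity, so for the cis isomer the two substituents are one axial and one equatorial in each chair.
Chair I (methyl axial, acetyl equatorial): E = 1.76 kcal/mol.
Chair II (methyl equatorial, acetyl axial): E = 1.18 kcal/mol.
Chair II is the more stable (lower-energy) conformer, and in that chair the acetyl group is axial.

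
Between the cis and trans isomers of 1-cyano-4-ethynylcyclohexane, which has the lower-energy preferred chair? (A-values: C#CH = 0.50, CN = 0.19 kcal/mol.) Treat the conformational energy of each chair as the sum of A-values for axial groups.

trans

At 1,4 positions (parity opposite): cis → (a,e or e,a); trans → (e,e or a,a).
Best chair for cis: E = 0.19 kcal/mol; best chair for trans: E = 0.00 kcal/mol.
The trans isomer is lower by 0.19 kcal/mol.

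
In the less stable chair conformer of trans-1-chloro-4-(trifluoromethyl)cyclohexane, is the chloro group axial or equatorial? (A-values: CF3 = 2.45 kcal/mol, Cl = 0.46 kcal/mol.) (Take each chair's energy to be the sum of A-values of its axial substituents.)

C1 and C4 have opposite parity, so for the trans isomer the two substituents are e,e in one chair and a,a in the other.
Chair I (trifluoromethyl axial, chloro axial): E = 2.91 kcal/mol.
Chair II (trifluoromethyl equatorial, chloro equatorial): E = 0.00 kcal/mol.
Chair I is the less stable (higher-energy) conformer, and in that chair the chloro group is axial.

axial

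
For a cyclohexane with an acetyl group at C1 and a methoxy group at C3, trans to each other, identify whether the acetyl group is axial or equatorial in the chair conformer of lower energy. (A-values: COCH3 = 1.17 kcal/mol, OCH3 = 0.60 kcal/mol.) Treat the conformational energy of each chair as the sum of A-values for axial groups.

equatorial

C1 and C3 have the same parity, so for the trans isomer the two substituents are one axial and one equatorial in each chair.
Chair I (acetyl axial, methoxy equatorial): E = 1.17 kcal/mol.
Chair II (acetyl equatorial, methoxy axial): E = 0.60 kcal/mol.
Chair II is the more stable (lower-energy) conformer, and in that chair the acetyl group is equatorial.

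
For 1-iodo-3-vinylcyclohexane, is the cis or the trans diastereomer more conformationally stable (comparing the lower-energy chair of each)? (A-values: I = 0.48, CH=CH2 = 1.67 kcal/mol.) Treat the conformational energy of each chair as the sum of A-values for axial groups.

At 1,3 positions (parity same): cis → (e,e or a,a); trans → (a,e or e,a).
Best chair for cis: E = 0.00 kcal/mol; best chair for trans: E = 0.48 kcal/mol.
The cis isomer is lower by 0.48 kcal/mol.

cis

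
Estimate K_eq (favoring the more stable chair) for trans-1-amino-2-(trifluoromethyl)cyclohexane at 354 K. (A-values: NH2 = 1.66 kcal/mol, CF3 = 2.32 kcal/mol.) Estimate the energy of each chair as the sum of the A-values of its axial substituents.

K ≈ 287

C1 and C2 have opposite parity, so for the trans isomer the two substituents are e,e in one chair and a,a in the other.
Chair I (amino axial, trifluoromethyl axial): E = 3.98 kcal/mol; chair II (amino equatorial, trifluoromethyl equatorial): E = 0.00 kcal/mol.
ΔG = 3.98 kcal/mol between the two chairs.
K = exp(ΔG/RT) with R = 1.987×10⁻³ kcal mol⁻¹ K⁻¹ and T = 354 K gives K ≈ 287.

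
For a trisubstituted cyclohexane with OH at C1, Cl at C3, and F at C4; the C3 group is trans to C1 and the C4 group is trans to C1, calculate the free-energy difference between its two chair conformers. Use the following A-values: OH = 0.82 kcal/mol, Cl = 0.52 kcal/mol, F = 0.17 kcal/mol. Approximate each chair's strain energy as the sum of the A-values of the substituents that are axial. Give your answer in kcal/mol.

Chair I (hydroxyl axial, chloro equatorial, fluoro axial): E = 0.99 kcal/mol.
Chair II (hydroxyl equatorial, chloro axial, fluoro equatorial): E = 0.52 kcal/mol.
ΔE = 0.99 − 0.52 = 0.47 kcal/mol; chair II is more stable.

0.47 kcal/mol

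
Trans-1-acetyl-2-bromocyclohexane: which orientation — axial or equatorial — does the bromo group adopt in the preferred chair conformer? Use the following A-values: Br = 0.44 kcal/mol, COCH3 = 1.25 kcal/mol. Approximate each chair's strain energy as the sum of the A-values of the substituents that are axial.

C1 and C2 have opposite parity, so for the trans isomer the two substituents are e,e in one chair and a,a in the other.
Chair I (bromo axial, acetyl axial): E = 1.69 kcal/mol.
Chair II (bromo equatorial, acetyl equatorial): E = 0.00 kcal/mol.
Chair II is the more stable (lower-energy) conformer, and in that chair the bromo group is equatorial.

equatorial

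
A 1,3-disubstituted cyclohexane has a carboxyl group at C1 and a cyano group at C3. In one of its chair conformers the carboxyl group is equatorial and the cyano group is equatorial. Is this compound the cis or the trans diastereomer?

cis

C1 and C3 have the same parity, so their axial bonds point in the same direction.
With same-parity carbons, two substituents on the same face are both axial or both equatorial; opposite faces give one of each.
Here the groups are equatorial/equatorial → same face → cis.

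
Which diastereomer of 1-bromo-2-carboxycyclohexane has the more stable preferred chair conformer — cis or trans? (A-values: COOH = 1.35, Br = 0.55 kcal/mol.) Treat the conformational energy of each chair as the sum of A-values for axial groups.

At 1,2 positions (parity opposite): cis → (a,e or e,a); trans → (e,e or a,a).
Best chair for cis: E = 0.55 kcal/mol; best chair for trans: E = 0.00 kcal/mol.
The trans isomer is lower by 0.55 kcal/mol.

trans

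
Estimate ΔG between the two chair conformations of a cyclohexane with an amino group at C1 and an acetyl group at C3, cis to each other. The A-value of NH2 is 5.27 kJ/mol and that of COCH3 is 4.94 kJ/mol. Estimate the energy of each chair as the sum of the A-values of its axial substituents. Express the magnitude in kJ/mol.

10.21 kJ/mol

C1 and C3 have the same parity, so for the cis isomer the two substituents are e,e in one chair and a,a in the other.
Chair I (amino axial, acetyl axial): E = 10.21 kJ/mol.
Chair II (amino equatorial, acetyl equatorial): E = 0.00 kJ/mol.
ΔE = 10.21 − 0.00 = 10.21 kJ/mol; chair II is more stable.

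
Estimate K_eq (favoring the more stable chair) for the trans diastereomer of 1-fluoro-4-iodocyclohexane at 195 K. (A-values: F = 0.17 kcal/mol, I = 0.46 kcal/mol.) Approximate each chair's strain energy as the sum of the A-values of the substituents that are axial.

K ≈ 5.08

C1 and C4 have opposite parity, so for the trans isomer the two substituents are e,e in one chair and a,a in the other.
Chair I (fluoro axial, iodo axial): E = 0.63 kcal/mol; chair II (fluoro equatorial, iodo equatorial): E = 0.00 kcal/mol.
ΔG = 0.63 kcal/mol between the two chairs.
K = exp(ΔG/RT) with R = 1.987×10⁻³ kcal mol⁻¹ K⁻¹ and T = 195 K gives K ≈ 5.08.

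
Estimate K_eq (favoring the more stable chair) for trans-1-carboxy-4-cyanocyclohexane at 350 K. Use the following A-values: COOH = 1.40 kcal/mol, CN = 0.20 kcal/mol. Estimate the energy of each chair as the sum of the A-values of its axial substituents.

C1 and C4 have opposite parity, so for the trans isomer the two substituents are e,e in one chair and a,a in the other.
Chair I (carboxyl axial, cyano axial): E = 1.60 kcal/mol; chair II (carboxyl equatorial, cyano equatorial): E = 0.00 kcal/mol.
ΔG = 1.60 kcal/mol between the two chairs.
K = exp(ΔG/RT) with R = 1.987×10⁻³ kcal mol⁻¹ K⁻¹ and T = 350 K gives K ≈ 9.98.

K ≈ 9.98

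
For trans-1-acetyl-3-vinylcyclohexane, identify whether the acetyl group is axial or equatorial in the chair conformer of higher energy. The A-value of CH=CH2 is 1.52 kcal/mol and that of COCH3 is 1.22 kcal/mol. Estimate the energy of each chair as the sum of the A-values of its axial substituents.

C1 and C3 have the same parity, so for the trans isomer the two substituents are one axial and one equatorial in each chair.
Chair I (vinyl axial, acetyl equatorial): E = 1.52 kcal/mol.
Chair II (vinyl equatorial, acetyl axial): E = 1.22 kcal/mol.
Chair I is the less stable (higher-energy) conformer, and in that chair the acetyl group is equatorial.

equatorial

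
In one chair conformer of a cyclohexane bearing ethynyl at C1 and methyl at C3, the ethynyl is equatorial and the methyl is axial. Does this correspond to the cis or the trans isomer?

C1 and C3 have the same parity, so their axial bonds point in the same direction.
With same-parity carbons, two substituents on the same face are both axial or both equatorial; opposite faces give one of each.
Here the groups are equatorial/axial → opposite face → trans.

trans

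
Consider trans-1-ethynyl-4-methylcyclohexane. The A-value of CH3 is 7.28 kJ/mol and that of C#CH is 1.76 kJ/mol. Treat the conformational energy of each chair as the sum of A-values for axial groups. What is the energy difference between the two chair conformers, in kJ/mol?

9.04 kJ/mol

C1 and C4 have opposite parity, so for the trans isomer the two substituents are e,e in one chair and a,a in the other.
Chair I (methyl axial, ethynyl axial): E = 9.04 kJ/mol.
Chair II (methyl equatorial, ethynyl equatorial): E = 0.00 kJ/mol.
ΔE = 9.04 − 0.00 = 9.04 kJ/mol; chair II is more stable.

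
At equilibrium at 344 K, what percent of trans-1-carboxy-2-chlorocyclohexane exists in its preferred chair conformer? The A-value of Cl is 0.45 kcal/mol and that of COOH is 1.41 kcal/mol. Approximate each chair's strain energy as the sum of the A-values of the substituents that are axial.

93.8%

C1 and C2 have opposite parity, so for the trans isomer the two substituents are e,e in one chair and a,a in the other.
Chair I (chloro axial, carboxyl axial): E = 1.86 kcal/mol; chair II (chloro equatorial, carboxyl equatorial): E = 0.00 kcal/mol.
ΔG = 1.86 kcal/mol between the two chairs.
K = exp(ΔG/RT) with R = 1.987×10⁻³ kcal mol⁻¹ K⁻¹ and T = 344 K gives K ≈ 15.2.
Fraction in the lower-energy chair = K/(K+1) = 93.8%.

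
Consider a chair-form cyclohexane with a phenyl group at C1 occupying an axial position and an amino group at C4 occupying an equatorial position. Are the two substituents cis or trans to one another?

cis

C1 and C4 have opposite parity, so their axial bonds point in opposite directions.
With opposite-parity carbons, two substituents on the same face are one axial and one equatorial; opposite faces give both axial or both equatorial.
Here the groups are axial/equatorial → same face → cis.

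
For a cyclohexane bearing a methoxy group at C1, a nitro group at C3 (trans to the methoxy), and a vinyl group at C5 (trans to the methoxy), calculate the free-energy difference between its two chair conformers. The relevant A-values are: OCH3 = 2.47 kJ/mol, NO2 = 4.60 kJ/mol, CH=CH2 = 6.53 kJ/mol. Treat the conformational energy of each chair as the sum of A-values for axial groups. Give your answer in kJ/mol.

Chair I (methoxy axial, nitro equatorial, vinyl equatorial): E = 2.47 kJ/mol.
Chair II (methoxy equatorial, nitro axial, vinyl axial): E = 11.13 kJ/mol.
ΔE = 11.13 − 2.47 = 8.66 kJ/mol; chair I is more stable.

8.66 kJ/mol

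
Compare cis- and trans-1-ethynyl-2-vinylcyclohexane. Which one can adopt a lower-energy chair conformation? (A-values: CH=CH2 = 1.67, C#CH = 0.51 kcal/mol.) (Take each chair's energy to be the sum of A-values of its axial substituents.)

At 1,2 positions (parity opposite): cis → (a,e or e,a); trans → (e,e or a,a).
Best chair for cis: E = 0.51 kcal/mol; best chair for trans: E = 0.00 kcal/mol.
The trans isomer is lower by 0.51 kcal/mol.

trans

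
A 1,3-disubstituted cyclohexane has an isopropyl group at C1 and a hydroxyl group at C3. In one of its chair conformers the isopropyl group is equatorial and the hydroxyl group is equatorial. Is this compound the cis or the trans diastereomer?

cis

C1 and C3 have the same parity, so their axial bonds point in the same direction.
With same-parity carbons, two substituents on the same face are both axial or both equatorial; opposite faces give one of each.
Here the groups are equatorial/equatorial → same face → cis.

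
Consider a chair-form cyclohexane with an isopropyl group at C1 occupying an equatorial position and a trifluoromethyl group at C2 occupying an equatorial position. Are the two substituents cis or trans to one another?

C1 and C2 have opposite parity, so their axial bonds point in opposite directions.
With opposite-parity carbons, two substituents on the same face are one axial and one equatorial; opposite faces give both axial or both equatorial.
Here the groups are equatorial/equatorial → opposite face → trans.

trans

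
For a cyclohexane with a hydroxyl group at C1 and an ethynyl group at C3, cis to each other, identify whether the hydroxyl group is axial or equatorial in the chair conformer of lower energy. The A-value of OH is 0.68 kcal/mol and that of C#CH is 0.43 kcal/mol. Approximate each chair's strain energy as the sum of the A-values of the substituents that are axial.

C1 and C3 have the same parity, so for the cis isomer the two substituents are e,e in one chair and a,a in the other.
Chair I (hydroxyl axial, ethynyl axial): E = 1.11 kcal/mol.
Chair II (hydroxyl equatorial, ethynyl equatorial): E = 0.00 kcal/mol.
Chair II is the more stable (lower-energy) conformer, and in that chair the hydroxyl group is equatorial.

equatorial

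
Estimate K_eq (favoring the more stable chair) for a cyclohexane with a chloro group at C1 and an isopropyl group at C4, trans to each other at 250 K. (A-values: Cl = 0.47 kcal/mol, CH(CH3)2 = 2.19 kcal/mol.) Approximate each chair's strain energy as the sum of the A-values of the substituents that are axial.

K ≈ 212

C1 and C4 have opposite parity, so for the trans isomer the two substituents are e,e in one chair and a,a in the other.
Chair I (chloro axial, isopropyl axial): E = 2.66 kcal/mol; chair II (chloro equatorial, isopropyl equatorial): E = 0.00 kcal/mol.
ΔG = 2.66 kcal/mol between the two chairs.
K = exp(ΔG/RT) with R = 1.987×10⁻³ kcal mol⁻¹ K⁻¹ and T = 250 K gives K ≈ 212.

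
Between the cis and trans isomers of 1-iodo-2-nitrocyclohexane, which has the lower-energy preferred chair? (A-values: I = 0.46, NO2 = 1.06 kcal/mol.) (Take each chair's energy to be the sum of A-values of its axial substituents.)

At 1,2 positions (parity opposite): cis → (a,e or e,a); trans → (e,e or a,a).
Best chair for cis: E = 0.46 kcal/mol; best chair for trans: E = 0.00 kcal/mol.
The trans isomer is lower by 0.46 kcal/mol.

trans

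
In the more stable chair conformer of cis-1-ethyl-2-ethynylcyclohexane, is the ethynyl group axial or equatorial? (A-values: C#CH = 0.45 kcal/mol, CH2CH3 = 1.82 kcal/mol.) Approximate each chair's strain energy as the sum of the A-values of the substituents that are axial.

axial

C1 and C2 have opposite parity, so for the cis isomer the two substituents are one axial and one equatorial in each chair.
Chair I (ethynyl axial, ethyl equatorial): E = 0.45 kcal/mol.
Chair II (ethynyl equatorial, ethyl axial): E = 1.82 kcal/mol.
Chair I is the more stable (lower-energy) conformer, and in that chair the ethynyl group is axial.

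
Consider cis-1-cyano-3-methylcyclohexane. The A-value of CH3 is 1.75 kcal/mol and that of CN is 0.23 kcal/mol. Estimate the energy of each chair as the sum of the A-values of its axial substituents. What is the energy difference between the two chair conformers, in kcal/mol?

1.98 kcal/mol

C1 and C3 have the same parity, so for the cis isomer the two substituents are e,e in one chair and a,a in the other.
Chair I (methyl axial, cyano axial): E = 1.98 kcal/mol.
Chair II (methyl equatorial, cyano equatorial): E = 0.00 kcal/mol.
ΔE = 1.98 − 0.00 = 1.98 kcal/mol; chair II is more stable.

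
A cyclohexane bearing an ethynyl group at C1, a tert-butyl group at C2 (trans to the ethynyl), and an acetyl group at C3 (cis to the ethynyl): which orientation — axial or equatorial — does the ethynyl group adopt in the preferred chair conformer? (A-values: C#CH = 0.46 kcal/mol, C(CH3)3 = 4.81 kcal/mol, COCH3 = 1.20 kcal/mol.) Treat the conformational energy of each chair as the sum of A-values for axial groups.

equatorial

Chair I (ethynyl axial, tert-butyl axial, acetyl axial): E = 6.47 kcal/mol.
Chair II (ethynyl equatorial, tert-butyl equatorial, acetyl equatorial): E = 0.00 kcal/mol.
Chair II is the more stable (lower-energy) conformer, and in that chair the ethynyl group is equatorial.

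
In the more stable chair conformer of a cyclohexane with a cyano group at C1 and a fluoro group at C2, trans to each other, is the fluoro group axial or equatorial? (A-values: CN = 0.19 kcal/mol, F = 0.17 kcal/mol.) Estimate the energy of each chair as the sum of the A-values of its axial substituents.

equatorial

C1 and C2 have opposite parity, so for the trans isomer the two substituents are e,e in one chair and a,a in the other.
Chair I (cyano axial, fluoro axial): E = 0.36 kcal/mol.
Chair II (cyano equatorial, fluoro equatorial): E = 0.00 kcal/mol.
Chair II is the more stable (lower-energy) conformer, and in that chair the fluoro group is equatorial.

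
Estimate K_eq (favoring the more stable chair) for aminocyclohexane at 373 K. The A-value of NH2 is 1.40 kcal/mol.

K ≈ 6.61

One chair has the amino group axial (E = 1.40 kcal/mol) and the other has it equatorial (E = 0).
ΔG = 1.40 kcal/mol between the two chairs.
K = exp(ΔG/RT) with R = 1.987×10⁻³ kcal mol⁻¹ K⁻¹ and T = 373 K gives K ≈ 6.61.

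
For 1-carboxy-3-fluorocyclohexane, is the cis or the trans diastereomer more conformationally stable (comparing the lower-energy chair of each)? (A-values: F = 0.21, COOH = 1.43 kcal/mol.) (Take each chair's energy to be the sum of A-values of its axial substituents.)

cis

At 1,3 positions (parity same): cis → (e,e or a,a); trans → (a,e or e,a).
Best chair for cis: E = 0.00 kcal/mol; best chair for trans: E = 0.21 kcal/mol.
The cis isomer is lower by 0.21 kcal/mol.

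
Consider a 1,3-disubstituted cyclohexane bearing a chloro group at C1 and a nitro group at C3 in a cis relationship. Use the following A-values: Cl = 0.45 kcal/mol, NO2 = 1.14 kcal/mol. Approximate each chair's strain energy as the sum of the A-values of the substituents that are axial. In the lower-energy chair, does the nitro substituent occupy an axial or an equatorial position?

C1 and C3 have the same parity, so for the cis isomer the two substituents are e,e in one chair and a,a in the other.
Chair I (chloro axial, nitro axial): E = 1.59 kcal/mol.
Chair II (chloro equatorial, nitro equatorial): E = 0.00 kcal/mol.
Chair II is the more stable (lower-energy) conformer, and in that chair the nitro group is equatorial.

equatorial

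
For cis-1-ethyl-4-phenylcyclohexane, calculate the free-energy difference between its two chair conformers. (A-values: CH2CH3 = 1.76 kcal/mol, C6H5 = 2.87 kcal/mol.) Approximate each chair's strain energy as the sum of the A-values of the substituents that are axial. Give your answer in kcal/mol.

1.11 kcal/mol

C1 and C4 have opposite parity, so for the cis isomer the two substituents are one axial and one equatorial in each chair.
Chair I (ethyl axial, phenyl equatorial): E = 1.76 kcal/mol.
Chair II (ethyl equatorial, phenyl axial): E = 2.87 kcal/mol.
ΔE = 2.87 − 1.76 = 1.11 kcal/mol; chair I is more stable.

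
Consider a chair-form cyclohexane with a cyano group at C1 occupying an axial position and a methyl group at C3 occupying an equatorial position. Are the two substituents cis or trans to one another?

C1 and C3 have the same parity, so their axial bonds point in the same direction.
With same-parity carbons, two substituents on the same face are both axial or both equatorial; opposite faces give one of each.
Here the groups are axial/equatorial → opposite face → trans.

trans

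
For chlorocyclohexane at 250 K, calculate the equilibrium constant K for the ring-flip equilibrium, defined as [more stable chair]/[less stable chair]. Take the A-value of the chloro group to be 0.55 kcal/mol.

K ≈ 3.03

One chair has the chloro group axial (E = 0.55 kcal/mol) and the other has it equatorial (E = 0).
ΔG = 0.55 kcal/mol between the two chairs.
K = exp(ΔG/RT) with R = 1.987×10⁻³ kcal mol⁻¹ K⁻¹ and T = 250 K gives K ≈ 3.03.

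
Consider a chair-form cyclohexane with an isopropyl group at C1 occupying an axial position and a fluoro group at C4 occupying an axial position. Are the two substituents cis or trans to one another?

C1 and C4 have opposite parity, so their axial bonds point in opposite directions.
With opposite-parity carbons, two substituents on the same face are one axial and one equatorial; opposite faces give both axial or both equatorial.
Here the groups are axial/axial → opposite face → trans.

trans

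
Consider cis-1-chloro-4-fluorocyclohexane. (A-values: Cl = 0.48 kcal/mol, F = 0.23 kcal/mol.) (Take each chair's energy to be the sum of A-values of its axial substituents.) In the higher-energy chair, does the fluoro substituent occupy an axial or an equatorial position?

C1 and C4 have opposite parity, so for the cis isomer the two substituents are one axial and one equatorial in each chair.
Chair I (chloro axial, fluoro equatorial): E = 0.48 kcal/mol.
Chair II (chloro equatorial, fluoro axial): E = 0.23 kcal/mol.
Chair I is the less stable (higher-energy) conformer, and in that chair the fluoro group is equatorial.

equatorial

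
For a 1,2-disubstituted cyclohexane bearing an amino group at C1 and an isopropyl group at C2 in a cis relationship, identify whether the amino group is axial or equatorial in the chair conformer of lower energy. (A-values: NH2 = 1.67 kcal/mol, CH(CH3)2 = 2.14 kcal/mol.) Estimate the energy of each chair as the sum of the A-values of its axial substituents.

C1 and C2 have opposite parity, so for the cis isomer the two substituents are one axial and one equatorial in each chair.
Chair I (amino axial, isopropyl equatorial): E = 1.67 kcal/mol.
Chair II (amino equatorial, isopropyl axial): E = 2.14 kcal/mol.
Chair I is the more stable (lower-energy) conformer, and in that chair the amino group is axial.

axial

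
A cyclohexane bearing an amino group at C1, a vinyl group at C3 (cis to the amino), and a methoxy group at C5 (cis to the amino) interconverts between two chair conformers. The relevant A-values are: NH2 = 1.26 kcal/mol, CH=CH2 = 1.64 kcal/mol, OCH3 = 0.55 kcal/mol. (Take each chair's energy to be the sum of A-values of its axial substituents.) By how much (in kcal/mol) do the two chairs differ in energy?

Chair I (amino axial, vinyl axial, methoxy axial): E = 3.45 kcal/mol.
Chair II (amino equatorial, vinyl equatorial, methoxy equatorial): E = 0.00 kcal/mol.
ΔE = 3.45 − 0.00 = 3.45 kcal/mol; chair II is more stable.

3.45 kcal/mol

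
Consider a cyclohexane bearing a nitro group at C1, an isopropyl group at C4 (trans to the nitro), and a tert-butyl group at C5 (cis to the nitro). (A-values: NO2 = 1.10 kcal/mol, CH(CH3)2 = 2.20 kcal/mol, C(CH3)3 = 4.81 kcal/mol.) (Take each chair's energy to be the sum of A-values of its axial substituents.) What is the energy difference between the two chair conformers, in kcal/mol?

Chair I (nitro axial, isopropyl axial, tert-butyl axial): E = 8.11 kcal/mol.
Chair II (nitro equatorial, isopropyl equatorial, tert-butyl equatorial): E = 0.00 kcal/mol.
ΔE = 8.11 − 0.00 = 8.11 kcal/mol; chair II is more stable.

8.11 kcal/mol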